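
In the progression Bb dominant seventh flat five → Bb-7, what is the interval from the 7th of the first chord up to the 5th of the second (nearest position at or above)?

M6

Bb dominant seventh flat five has Ab as its 7th, and Bb-7 has F as its 5th.
Counting 6 letters and 9 half steps from Ab gives a major sixth.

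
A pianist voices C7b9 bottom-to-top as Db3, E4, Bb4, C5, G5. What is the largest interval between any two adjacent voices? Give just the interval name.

augmented 9th

Adjacent intervals: Db3→E4 = augmented ninth; E4→Bb4 = diminished fifth; Bb4→C5 = major second; C5→G5 = perfect fifth.
The largest is Db3 to E4, an augmented ninth (15 semitones).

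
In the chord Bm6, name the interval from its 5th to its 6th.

B minor sixth is spelled B-D-F♯-G♯.
That puts F♯ below G♯.
F♯ up to G♯ spans 2 letter names and 2 semitones — a major second.

major second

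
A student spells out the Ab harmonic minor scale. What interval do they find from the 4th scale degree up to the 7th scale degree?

augmented fourth

The scale runs Ab Bb Cb Db Eb Fb G.
The 4th scale degree is Db and the degree 7 is G.
4 letter names make it a fourth; at 6 semitones (a half step wider than perfect) the quality is augmented.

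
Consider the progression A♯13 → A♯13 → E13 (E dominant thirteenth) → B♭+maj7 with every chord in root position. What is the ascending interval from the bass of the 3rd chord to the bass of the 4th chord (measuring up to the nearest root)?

The roots are E and B♭.
5 letter names make it a fifth; at 6 semitones (a half step narrower than perfect) the quality is diminished.

diminished fifth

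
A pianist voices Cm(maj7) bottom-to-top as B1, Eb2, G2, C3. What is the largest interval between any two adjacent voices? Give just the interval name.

Adjacent intervals: B1→Eb2 = diminished fourth; Eb2→G2 = major third; G2→C3 = perfect fourth.
The largest is G2 to C3, a perfect fourth (5 semitones).

perfect fourth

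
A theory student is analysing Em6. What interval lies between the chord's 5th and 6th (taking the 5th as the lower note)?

M2

Spelling the chord: E, G, B, C♯.
That puts B below C♯.
Counting 2 letters and 2 half steps from B gives a major second.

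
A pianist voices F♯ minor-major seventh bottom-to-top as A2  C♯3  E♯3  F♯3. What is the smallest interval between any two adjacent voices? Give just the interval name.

Adjacent intervals: A2→C♯3 = major third; C♯3→E♯3 = major third; E♯3→F♯3 = minor second.
The smallest is E♯3 to F♯3, a minor second (1 semitone).

minor 2nd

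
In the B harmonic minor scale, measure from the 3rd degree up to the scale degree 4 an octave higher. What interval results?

Spelling the B harmonic minor scale: B C♯ D E F♯ G A♯.
That puts D below E.
D up to E spans 9 letter names and 14 semitones — a major ninth.

major ninth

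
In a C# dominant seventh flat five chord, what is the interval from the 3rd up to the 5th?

C#7b5 is spelled C# E# G B.
3rd = E#; 5th = G.
3 letter names make it a third; at 2 semitones (a whole step narrower than major) the quality is diminished.

diminished third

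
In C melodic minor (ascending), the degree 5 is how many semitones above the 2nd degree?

The scale is C D Eb F G A B.
D up to G is a perfect fourth — 5 semitones.

5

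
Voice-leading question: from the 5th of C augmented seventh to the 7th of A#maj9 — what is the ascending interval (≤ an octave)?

augmented unison

C augmented seventh has G# as its 5th, and A#maj9 has G## as its 7th.
G# up to G## is 1 semitone, a half step wider than a perfect unison, so the interval is augmented.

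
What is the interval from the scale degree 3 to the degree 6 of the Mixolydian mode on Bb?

perfect fourth

The scale runs Bb C D Eb F G Ab.
Scale degree 3 = D; 6th degree = G.
Counting 4 letters and 5 half steps from D gives a perfect fourth.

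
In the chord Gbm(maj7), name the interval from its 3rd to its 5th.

Gb minor-major seventh: Gb, Bbb, Db, F.
That puts Bbb below Db.
Bbb up to Db spans 3 letter names and 4 semitones — a major third.

major 3rd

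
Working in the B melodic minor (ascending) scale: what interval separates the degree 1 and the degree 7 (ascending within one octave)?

M7

B melodic minor: B C♯ D E F♯ G♯ A♯.
The degree 1 is B and the degree 7 is A♯.
From B to A♯ is 11 semitones, exactly the major seventh.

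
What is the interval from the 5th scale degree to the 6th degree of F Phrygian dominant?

m2

F phrygian dominant: F Gb A Bb C Db Eb.
So we need the interval from C up to Db.
C up to Db is 1 semitone, a half step narrower than a major second, so the interval is minor.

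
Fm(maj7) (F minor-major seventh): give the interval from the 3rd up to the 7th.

augmented fifth

Spelling the chord: F–Ab–C–E.
That puts Ab below E.
Ab up to E is 8 semitones, a half step wider than a perfect fifth, so the interval is augmented.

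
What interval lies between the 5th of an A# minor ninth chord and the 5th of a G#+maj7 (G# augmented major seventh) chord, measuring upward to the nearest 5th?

A# minor ninth has E# as its 5th, and G#+maj7 (G# augmented major seventh) has D## as its 5th.
E# up to D## spans 7 letter names and 11 semitones — a major seventh.

major 7th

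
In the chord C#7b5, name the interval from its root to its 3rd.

M3

C#7b5: C#–E#–G–B.
So we need the interval from C# up to E#.
From C# to E# is 4 semitones, exactly the major third.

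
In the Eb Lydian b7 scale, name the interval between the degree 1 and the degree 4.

A4

Eb lydian dominant: Eb F G A Bb C Db.
Degree 1 = Eb; scale degree 4 = A.
From Eb to A: 6 semitones over a fourth = augmented.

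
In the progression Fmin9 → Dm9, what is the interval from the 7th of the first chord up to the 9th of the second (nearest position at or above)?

The 7th of Fmin9 is Eb; the 9th of Dm9 is E.
From Eb to E: 1 semitone over a unison = augmented.

A1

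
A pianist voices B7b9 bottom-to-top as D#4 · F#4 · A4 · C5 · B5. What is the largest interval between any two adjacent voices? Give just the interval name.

Adjacent intervals: D#4→F#4 = minor third; F#4→A4 = minor third; A4→C5 = minor third; C5→B5 = major seventh.
The largest is C5 to B5, a major seventh (11 semitones).

major seventh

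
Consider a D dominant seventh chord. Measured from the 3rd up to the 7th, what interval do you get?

diminished fifth

D7 (D dominant seventh): D F# A C.
So we need the interval from F# up to C.
F# up to C is 6 semitones, a half step narrower than a perfect fifth, so the interval is diminished.
This 3–7 tritone is the characteristic tension at the heart of the dominant sound.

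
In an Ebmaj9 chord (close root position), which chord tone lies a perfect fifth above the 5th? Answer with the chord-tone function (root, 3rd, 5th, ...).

Spelling the chord: Eb, G, Bb, D, F.
The 5th is Bb. A perfect fifth above Bb is F.
F is the chord's 9th.

9th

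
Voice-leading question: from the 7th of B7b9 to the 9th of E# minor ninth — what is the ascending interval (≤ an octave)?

augmented sixth

The 7th of B7b9 is A; the 9th of E# minor ninth is F##.
From A to F##: 10 semitones over a sixth = augmented.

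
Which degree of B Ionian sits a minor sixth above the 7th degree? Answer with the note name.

The scale is B C# D# E F# G# A#.
The 7th degree is A#; a minor sixth above that is F# — scale degree 5.

F#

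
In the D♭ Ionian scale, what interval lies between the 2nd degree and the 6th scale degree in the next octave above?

perfect twelfth

Spelling the D♭ Ionian scale: D♭ E♭ F G♭ A♭ B♭ C.
So we need the interval from E♭ up to B♭.
From E♭ to B♭ is 19 semitones, exactly the perfect twelfth.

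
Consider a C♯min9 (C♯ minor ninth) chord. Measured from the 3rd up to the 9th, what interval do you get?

C♯m9: C♯-E-G♯-B-D♯.
The 3rd is E and the 9th is D♯.
E up to D♯ spans 7 letter names and 11 semitones — a major seventh.

major seventh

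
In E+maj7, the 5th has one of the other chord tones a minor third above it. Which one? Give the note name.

Emaj7#5: E, G#, B#, D#.
The 5th is B#. A minor third above B# is D#.
D# is the chord's 7th.

D#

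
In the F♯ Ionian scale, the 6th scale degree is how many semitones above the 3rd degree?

5

The scale is F♯ G♯ A♯ B C♯ D♯ E♯.
A♯ up to D♯ is a perfect fourth — 5 semitones.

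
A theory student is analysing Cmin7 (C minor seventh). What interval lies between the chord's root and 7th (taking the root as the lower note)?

C minor seventh is spelled C Eb G Bb.
That puts C below Bb.
C up to Bb is 10 semitones, a half step narrower than a major seventh, so the interval is minor.

minor seventh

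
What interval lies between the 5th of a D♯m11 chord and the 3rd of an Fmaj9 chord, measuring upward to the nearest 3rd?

The 5th of D♯m11 is A♯; the 3rd of Fmaj9 is A.
A♯ up to A is 11 semitones, a half step narrower than a perfect octave, so the interval is diminished.

diminished octave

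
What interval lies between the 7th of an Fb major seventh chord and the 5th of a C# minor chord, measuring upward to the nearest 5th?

Fb major seventh has Eb as its 7th, and C# minor has G# as its 5th.
Eb up to G# is 5 semitones, a half step wider than a major third, so the interval is augmented.

A3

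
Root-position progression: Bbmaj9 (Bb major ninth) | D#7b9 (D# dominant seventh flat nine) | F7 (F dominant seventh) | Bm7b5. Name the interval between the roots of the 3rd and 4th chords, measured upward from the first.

The roots are F and B.
4 letter names make it a fourth; at 6 semitones (a half step wider than perfect) the quality is augmented.

A4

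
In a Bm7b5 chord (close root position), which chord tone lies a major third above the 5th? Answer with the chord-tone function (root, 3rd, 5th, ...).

B half-diminished seventh: B, D, F, A.
The 5th is F. A major third above F is A.
A is the chord's 7th.

7th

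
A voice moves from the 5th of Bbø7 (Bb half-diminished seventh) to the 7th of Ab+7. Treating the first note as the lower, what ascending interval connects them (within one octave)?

major 2nd

Bbø7 (Bb half-diminished seventh) has Fb as its 5th, and Ab+7 has Gb as its 7th.
From Fb to Gb is 2 semitones, exactly the major second.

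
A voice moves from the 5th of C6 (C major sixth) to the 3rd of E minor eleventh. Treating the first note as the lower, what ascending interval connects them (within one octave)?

The 5th of C6 (C major sixth) is G; the 3rd of E minor eleventh is G.
Counting 1 letters and 0 half steps from G gives a perfect unison.

perfect unison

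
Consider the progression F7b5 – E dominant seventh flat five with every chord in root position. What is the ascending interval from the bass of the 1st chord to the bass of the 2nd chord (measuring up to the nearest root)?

major 7th

The roots are F and E.
From F to E is 11 semitones, exactly the major seventh.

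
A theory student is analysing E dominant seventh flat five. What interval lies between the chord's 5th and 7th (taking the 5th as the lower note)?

The chord tones of E dominant seventh flat five are E, G#, Bb, D.
The 5th is Bb and the 7th is D.
Counting 3 letters and 4 half steps from Bb gives a major third.

major third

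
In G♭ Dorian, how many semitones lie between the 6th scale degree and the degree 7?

The scale is G♭ A♭ B𝄫 C♭ D♭ E♭ F♭.
E♭ up to F♭ is a minor second — 1 semitone.

1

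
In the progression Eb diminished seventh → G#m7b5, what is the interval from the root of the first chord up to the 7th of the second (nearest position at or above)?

augmented second

The root of Eb diminished seventh is Eb; the 7th of G#m7b5 is F#.
From Eb to F#: 3 semitones over a second = augmented.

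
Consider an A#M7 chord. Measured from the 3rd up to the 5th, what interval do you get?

Spelling the chord: A#-C##-E#-G##.
3rd = C##; 5th = E#.
From C## to E#: 3 semitones over a third = minor.

minor third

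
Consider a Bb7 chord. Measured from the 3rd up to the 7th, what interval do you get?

diminished fifth

Bb7 is spelled Bb–D–F–Ab.
So we need the interval from D up to Ab.
D up to Ab is 6 semitones, a half step narrower than a perfect fifth, so the interval is diminished.
This 3–7 tritone is the characteristic tension at the heart of the dominant sound.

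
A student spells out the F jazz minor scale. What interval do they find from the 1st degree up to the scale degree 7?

major 7th

The scale runs F G Ab Bb C D E.
1st degree = F; scale degree 7 = E.
Counting 7 letters and 11 half steps from F gives a major seventh.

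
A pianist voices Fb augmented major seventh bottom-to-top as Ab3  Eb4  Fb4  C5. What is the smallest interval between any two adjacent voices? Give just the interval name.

Adjacent intervals: Ab3→Eb4 = perfect fifth; Eb4→Fb4 = minor second; Fb4→C5 = augmented fifth.
The smallest is Eb4 to Fb4, a minor second (1 semitone).

m2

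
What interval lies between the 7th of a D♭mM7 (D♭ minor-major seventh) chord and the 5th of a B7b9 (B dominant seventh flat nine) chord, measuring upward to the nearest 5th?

augmented fourth

D♭mM7 (D♭ minor-major seventh) has C as its 7th, and B7b9 (B dominant seventh flat nine) has F♯ as its 5th.
4 letter names make it a fourth; at 6 semitones (a half step wider than perfect) the quality is augmented.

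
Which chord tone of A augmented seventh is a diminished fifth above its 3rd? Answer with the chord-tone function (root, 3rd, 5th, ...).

7th

Spelling the chord: A C# E# G.
The 3rd is C#. A diminished fifth above C# is G.
G is the chord's 7th.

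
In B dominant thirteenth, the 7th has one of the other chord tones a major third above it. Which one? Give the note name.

Spelling the chord: B D♯ F♯ A C♯ G♯.
The 7th is A. A major third above A is C♯.
C♯ is the chord's 9th.

C#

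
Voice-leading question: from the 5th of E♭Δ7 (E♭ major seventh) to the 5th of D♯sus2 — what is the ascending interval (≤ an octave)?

augmented seventh

The 5th of E♭Δ7 (E♭ major seventh) is B♭; the 5th of D♯sus2 is A♯.
From B♭ to A♯: 12 semitones over a seventh = augmented.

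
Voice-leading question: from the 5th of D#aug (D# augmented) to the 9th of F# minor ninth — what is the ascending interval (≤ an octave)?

D#aug (D# augmented) has A## as its 5th, and F# minor ninth has G# as its 9th.
From A## to G#: 9 semitones over a seventh = diminished.

d7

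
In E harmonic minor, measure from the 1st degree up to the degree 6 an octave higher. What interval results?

E harmonic minor: E F♯ G A B C D♯.
1st degree = E; 6th degree (up an octave) = C.
E up to C is 20 semitones, a half step narrower than a major thirteenth, so the interval is minor.

minor thirteenth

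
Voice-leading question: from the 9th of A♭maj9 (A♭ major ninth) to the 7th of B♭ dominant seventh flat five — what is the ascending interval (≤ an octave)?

minor 7th

A♭maj9 (A♭ major ninth) has B♭ as its 9th, and B♭ dominant seventh flat five has A♭ as its 7th.
From B♭ to A♭: 10 semitones over a seventh = minor.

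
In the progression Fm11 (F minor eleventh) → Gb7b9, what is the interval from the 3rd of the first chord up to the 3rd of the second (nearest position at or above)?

Fm11 (F minor eleventh) has Ab as its 3rd, and Gb7b9 has Bb as its 3rd.
Counting 2 letters and 2 half steps from Ab gives a major second.

major 2nd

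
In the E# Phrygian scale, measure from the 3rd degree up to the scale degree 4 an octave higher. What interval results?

M9

E# phrygian: E# F# G# A# B# C# D#.
The 3rd degree is G# and the degree 4 (up an octave) is A#.
Counting 9 letters and 14 half steps from G# gives a major ninth.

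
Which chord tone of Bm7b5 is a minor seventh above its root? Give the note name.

The chord tones of Bø7 are B, D, F, A.
The root is B. A minor seventh above B is A.
A is the chord's 7th.

A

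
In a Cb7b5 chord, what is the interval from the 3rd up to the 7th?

diminished fifth

The chord tones of Cb7b5 (Cb dominant seventh flat five) are Cb Eb Gbb Bbb.
3rd = Eb; 7th = Bbb.
From Eb to Bbb: 6 semitones over a fifth = diminished.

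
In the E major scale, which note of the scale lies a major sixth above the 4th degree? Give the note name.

F#

The scale is E F# G# A B C# D#.
The 4th degree is A; a major sixth above that is F# — scale degree 2.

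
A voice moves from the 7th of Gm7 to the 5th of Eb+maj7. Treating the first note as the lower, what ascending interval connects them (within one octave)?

augmented fourth

Gm7 has F as its 7th, and Eb+maj7 has B as its 5th.
F up to B is 6 semitones, a half step wider than a perfect fourth, so the interval is augmented.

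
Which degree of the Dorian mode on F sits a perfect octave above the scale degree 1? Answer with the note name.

The scale is F G Ab Bb C D Eb.
The scale degree 1 is F; a perfect octave above that is F — scale degree 1.

F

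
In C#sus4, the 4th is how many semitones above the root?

5

C#sus4 (C# sus4): C#–F#–G#.
C# to F# is a perfect fourth: 5 semitones.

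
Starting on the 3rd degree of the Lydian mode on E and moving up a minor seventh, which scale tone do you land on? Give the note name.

The scale is E F♯ G♯ A♯ B C♯ D♯.
The 3rd degree is G♯; a minor seventh above that is F♯ — scale degree 2.

F#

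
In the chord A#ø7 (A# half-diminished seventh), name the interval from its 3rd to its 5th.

The chord tones of A#m7b5 are A#–C#–E–G#.
That puts C# below E.
From C# to E: 3 semitones over a third = minor.

minor third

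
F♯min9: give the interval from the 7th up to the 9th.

M3

The chord tones of F♯min9 (F♯ minor ninth) are F♯–A–C♯–E–G♯.
The 7th is E and the 9th is G♯.
E up to G♯ spans 3 letter names and 4 semitones — a major third.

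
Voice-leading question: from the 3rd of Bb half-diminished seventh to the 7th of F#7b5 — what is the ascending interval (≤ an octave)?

The 3rd of Bb half-diminished seventh is Db; the 7th of F#7b5 is E.
2 letter names make it a second; at 3 semitones (a half step wider than major) the quality is augmented.

augmented second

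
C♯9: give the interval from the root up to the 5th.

C♯9: C♯ E♯ G♯ B D♯.
The root is C♯ and the 5th is G♯.
Counting 5 letters and 7 half steps from C♯ gives a perfect fifth.

perfect 5th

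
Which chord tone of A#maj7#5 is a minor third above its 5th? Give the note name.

G##

The chord tones of A#+maj7 are A#–C##–E##–G##.
The 5th is E##. A minor third above E## is G##.
G## is the chord's 7th.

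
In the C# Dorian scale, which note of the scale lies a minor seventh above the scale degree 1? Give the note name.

B

The scale is C# D# E F# G# A# B.
The scale degree 1 is C#; a minor seventh above that is B — scale degree 7.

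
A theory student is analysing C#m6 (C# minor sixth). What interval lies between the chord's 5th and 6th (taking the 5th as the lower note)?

The chord tones of C#m6 are C#-E-G#-A#.
5th = G#; 6th = A#.
G# up to A# spans 2 letter names and 2 semitones — a major second.

major second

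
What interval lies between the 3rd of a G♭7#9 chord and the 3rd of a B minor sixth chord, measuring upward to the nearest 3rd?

major third

G♭7#9 has B♭ as its 3rd, and B minor sixth has D as its 3rd.
From B♭ to D is 4 semitones, exactly the major third.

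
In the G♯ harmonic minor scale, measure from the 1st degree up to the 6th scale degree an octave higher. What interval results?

minor thirteenth

The scale runs G♯ A♯ B C♯ D♯ E F𝄪.
The 1st degree is G♯ and the 6th degree (up an octave) is E.
13 letter names make it a thirteenth; at 20 semitones (a half step narrower than major) the quality is minor.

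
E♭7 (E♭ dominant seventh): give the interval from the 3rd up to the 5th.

Spelling the chord: E♭, G, B♭, D♭.
3rd = G; 5th = B♭.
G up to B♭ is 3 semitones, a half step narrower than a major third, so the interval is minor.

minor third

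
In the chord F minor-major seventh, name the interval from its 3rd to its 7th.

Fm(maj7): F A♭ C E.
So we need the interval from A♭ up to E.
A♭ up to E is 8 semitones, a half step wider than a perfect fifth, so the interval is augmented.

A5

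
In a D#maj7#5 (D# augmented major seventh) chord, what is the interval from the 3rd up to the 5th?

Spelling the chord: D# F## A## C##.
3rd = F##; 5th = A##.
Counting 3 letters and 4 half steps from F## gives a major third.

major third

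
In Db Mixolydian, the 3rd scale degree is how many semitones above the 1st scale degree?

The scale is Db Eb F Gb Ab Bb Cb.
Db up to F is a major third — 4 semitones.

4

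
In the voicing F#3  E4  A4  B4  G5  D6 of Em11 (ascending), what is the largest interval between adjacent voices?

minor 7th

Adjacent intervals: F#3→E4 = minor seventh; E4→A4 = perfect fourth; A4→B4 = major second; B4→G5 = minor sixth; G5→D6 = perfect fifth.
The largest is F#3 to E4, a minor seventh (10 semitones).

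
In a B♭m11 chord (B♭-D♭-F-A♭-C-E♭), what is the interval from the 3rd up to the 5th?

major 3rd

The 3rd is D♭ and the 5th is F.
Counting 3 letters and 4 half steps from D♭ gives a major third.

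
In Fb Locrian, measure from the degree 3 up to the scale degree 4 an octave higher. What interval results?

major ninth

Spelling Fb Locrian: Fb Gbb Abb Bbb Cbb Dbb Ebb.
The degree 3 is Abb and the 4th degree (up an octave) is Bbb.
Abb up to Bbb spans 9 letter names and 14 semitones — a major ninth.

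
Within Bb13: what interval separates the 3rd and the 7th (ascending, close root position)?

Spelling the chord: Bb D F Ab C G.
3rd = D; 7th = Ab.
D up to Ab is 6 semitones, a half step narrower than a perfect fifth, so the interval is diminished.

diminished fifth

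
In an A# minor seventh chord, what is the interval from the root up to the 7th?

minor 7th

The chord tones of A#-7 are A#-C#-E#-G#.
The root is A# and the 7th is G#.
From A# to G#: 10 semitones over a seventh = minor.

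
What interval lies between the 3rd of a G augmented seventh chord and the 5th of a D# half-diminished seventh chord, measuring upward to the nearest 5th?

minor seventh

The 3rd of G augmented seventh is B; the 5th of D# half-diminished seventh is A.
From B to A: 10 semitones over a seventh = minor.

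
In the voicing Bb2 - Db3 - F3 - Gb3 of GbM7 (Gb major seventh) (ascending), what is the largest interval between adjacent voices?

M3

Adjacent intervals: Bb2→Db3 = minor third; Db3→F3 = major third; F3→Gb3 = minor second.
The largest is Db3 to F3, a major third (4 semitones).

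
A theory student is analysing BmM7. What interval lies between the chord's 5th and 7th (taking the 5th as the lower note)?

Spelling the chord: B-D-F#-A#.
That puts F# below A#.
From F# to A# is 4 semitones, exactly the major third.

major third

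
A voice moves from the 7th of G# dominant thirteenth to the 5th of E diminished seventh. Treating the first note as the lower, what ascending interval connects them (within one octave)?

diminished fourth

G# dominant thirteenth has F# as its 7th, and E diminished seventh has Bb as its 5th.
From F# to Bb: 4 semitones over a fourth = diminished.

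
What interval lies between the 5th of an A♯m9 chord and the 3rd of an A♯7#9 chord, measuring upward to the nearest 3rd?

A♯m9 has E♯ as its 5th, and A♯7#9 has C𝄪 as its 3rd.
From E♯ to C𝄪 is 9 semitones, exactly the major sixth.

major sixth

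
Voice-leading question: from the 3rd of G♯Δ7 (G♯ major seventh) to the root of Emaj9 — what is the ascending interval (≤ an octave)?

G♯Δ7 (G♯ major seventh) has B♯ as its 3rd, and Emaj9 has E as its root.
B♯ up to E is 4 semitones, a half step narrower than a perfect fourth, so the interval is diminished.

diminished 4th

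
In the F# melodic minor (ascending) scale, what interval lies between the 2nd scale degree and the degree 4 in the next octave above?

The scale runs F# G# A B C# D# E#.
That puts G# below B.
From G# to B: 15 semitones over a tenth = minor.

minor 10th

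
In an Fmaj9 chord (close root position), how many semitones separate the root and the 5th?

7

Fmaj9: F A C E G.
F to C is a perfect fifth: 7 semitones.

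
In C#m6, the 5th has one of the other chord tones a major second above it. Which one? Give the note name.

A#

The chord tones of C#m6 are C# E G# A#.
The 5th is G#. A major second above G# is A#.
A# is the chord's 6th.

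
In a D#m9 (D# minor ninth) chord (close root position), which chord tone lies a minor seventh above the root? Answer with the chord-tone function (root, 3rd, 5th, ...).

7th

D# minor ninth: D#-F#-A#-C#-E#.
The root is D#. A minor seventh above D# is C#.
C# is the chord's 7th.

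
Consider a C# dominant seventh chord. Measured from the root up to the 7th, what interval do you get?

minor 7th

Spelling the chord: C#-E#-G#-B.
That puts C# below B.
7 letter names make it a seventh; at 10 semitones (a half step narrower than major) the quality is minor.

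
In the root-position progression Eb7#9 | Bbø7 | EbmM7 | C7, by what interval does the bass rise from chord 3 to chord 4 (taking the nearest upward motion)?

major sixth

The roots are Eb and C.
From Eb to C is 9 semitones, exactly the major sixth.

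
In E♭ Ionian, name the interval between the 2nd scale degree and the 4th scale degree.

minor third

The scale runs E♭ F G A♭ B♭ C D.
That puts F below A♭.
F up to A♭ is 3 semitones, a half step narrower than a major third, so the interval is minor.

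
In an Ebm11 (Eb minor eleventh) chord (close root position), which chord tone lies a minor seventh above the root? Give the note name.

Spelling the chord: Eb, Gb, Bb, Db, F, Ab.
The root is Eb. A minor seventh above Eb is Db.
Db is the chord's 7th.

Db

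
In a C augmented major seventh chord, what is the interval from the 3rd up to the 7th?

perfect 5th

C+maj7: C-E-G♯-B.
3rd = E; 7th = B.
E up to B spans 5 letter names and 7 semitones — a perfect fifth.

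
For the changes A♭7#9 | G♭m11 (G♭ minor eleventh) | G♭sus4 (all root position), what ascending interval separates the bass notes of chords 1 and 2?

The roots are A♭ and G♭.
7 letter names make it a seventh; at 10 semitones (a half step narrower than major) the quality is minor.

minor seventh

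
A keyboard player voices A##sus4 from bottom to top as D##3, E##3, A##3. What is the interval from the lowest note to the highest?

The outer voices are D##3 and A##3.
From D## to A## is 7 semitones, exactly the perfect fifth.

P5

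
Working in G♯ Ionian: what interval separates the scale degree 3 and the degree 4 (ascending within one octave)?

minor second

Spelling G♯ Ionian: G♯ A♯ B♯ C♯ D♯ E♯ F𝄪.
Scale degree 3 = B♯; 4th scale degree = C♯.
B♯ up to C♯ is 1 semitone, a half step narrower than a major second, so the interval is minor.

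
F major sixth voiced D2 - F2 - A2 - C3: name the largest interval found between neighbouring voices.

major third

Adjacent intervals: D2→F2 = minor third; F2→A2 = major third; A2→C3 = minor third.
The largest is F2 to A2, a major third (4 semitones).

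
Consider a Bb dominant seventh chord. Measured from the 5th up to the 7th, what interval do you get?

minor 3rd

Bb7: Bb D F Ab.
So we need the interval from F up to Ab.
F up to Ab is 3 semitones, a half step narrower than a major third, so the interval is minor.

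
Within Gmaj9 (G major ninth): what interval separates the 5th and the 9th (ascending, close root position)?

perfect 5th

Spelling the chord: G-B-D-F#-A.
The 5th is D and the 9th is A.
D up to A spans 5 letter names and 7 semitones — a perfect fifth.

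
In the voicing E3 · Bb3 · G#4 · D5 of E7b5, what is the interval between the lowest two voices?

diminished fifth

Those voices are E3 and Bb3.
E up to Bb is 6 semitones, a half step narrower than a perfect fifth, so the interval is diminished.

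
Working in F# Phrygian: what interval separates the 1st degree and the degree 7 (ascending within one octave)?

minor 7th

The scale runs F# G A B C# D E.
The 1st degree is F# and the degree 7 is E.
7 letter names make it a seventh; at 10 semitones (a half step narrower than major) the quality is minor.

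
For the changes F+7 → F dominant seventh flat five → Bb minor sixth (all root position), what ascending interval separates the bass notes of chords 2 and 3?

The roots are F and Bb.
Counting 4 letters and 5 half steps from F gives a perfect fourth.

perfect 4th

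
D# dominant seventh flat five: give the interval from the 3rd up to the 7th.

The chord tones of D# dominant seventh flat five are D#, F##, A, C#.
The 3rd is F## and the 7th is C#.
5 letter names make it a fifth; at 6 semitones (a half step narrower than perfect) the quality is diminished.

diminished 5th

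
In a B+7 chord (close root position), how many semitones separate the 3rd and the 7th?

6

B7#5 (B augmented seventh): B D# F## A.
D# to A is a diminished fifth: 6 semitones.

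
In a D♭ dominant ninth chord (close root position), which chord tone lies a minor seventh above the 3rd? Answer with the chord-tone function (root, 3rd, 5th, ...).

9th

Spelling the chord: D♭, F, A♭, C♭, E♭.
The 3rd is F. A minor seventh above F is E♭.
E♭ is the chord's 9th.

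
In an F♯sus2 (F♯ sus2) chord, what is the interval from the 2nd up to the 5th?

P4

F♯sus2 (F♯ sus2): F♯, G♯, C♯.
That puts G♯ below C♯.
From G♯ to C♯ is 5 semitones, exactly the perfect fourth.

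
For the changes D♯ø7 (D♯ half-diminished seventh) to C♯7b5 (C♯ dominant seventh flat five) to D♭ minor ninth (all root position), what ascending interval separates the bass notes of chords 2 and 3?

d2

The roots are C♯ and D♭.
From C♯ to D♭: 0 semitones over a second = diminished.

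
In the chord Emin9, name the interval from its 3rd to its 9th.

Em9: E-G-B-D-F♯.
The 3rd is G and the 9th is F♯.
Counting 7 letters and 11 half steps from G gives a major seventh.

major 7th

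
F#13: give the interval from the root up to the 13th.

major thirteenth

Spelling the chord: F#–A#–C#–E–G#–D#.
That puts F# below D#.
F# up to D# spans 13 letter names and 21 semitones — a major thirteenth.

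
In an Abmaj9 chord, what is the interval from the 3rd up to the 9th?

minor seventh

The chord tones of Abmaj9 are Ab-C-Eb-G-Bb.
So we need the interval from C up to Bb.
7 letter names make it a seventh; at 10 semitones (a half step narrower than major) the quality is minor.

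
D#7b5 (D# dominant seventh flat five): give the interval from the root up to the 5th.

Spelling the chord: D# F## A C#.
Root = D#; 5th = A.
5 letter names make it a fifth; at 6 semitones (a half step narrower than perfect) the quality is diminished.

diminished 5th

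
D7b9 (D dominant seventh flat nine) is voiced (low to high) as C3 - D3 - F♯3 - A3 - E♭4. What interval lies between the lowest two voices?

Those voices are C3 and D3.
C up to D spans 2 letter names and 2 semitones — a major second.

M2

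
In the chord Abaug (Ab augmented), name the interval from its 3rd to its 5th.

The chord tones of Ab augmented are Ab C E.
So we need the interval from C up to E.
Counting 3 letters and 4 half steps from C gives a major third.

major third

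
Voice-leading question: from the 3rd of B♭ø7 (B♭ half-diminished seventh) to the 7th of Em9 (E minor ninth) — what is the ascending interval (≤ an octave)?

augmented 1st

B♭ø7 (B♭ half-diminished seventh) has D♭ as its 3rd, and Em9 (E minor ninth) has D as its 7th.
1 letter names make it a unison; at 1 semitone (a half step wider than perfect) the quality is augmented.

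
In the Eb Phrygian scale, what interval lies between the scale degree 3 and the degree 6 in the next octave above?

perfect 11th

Spelling the Eb Phrygian scale: Eb Fb Gb Ab Bb Cb Db.
That puts Gb below Cb.
Counting 11 letters and 17 half steps from Gb gives a perfect eleventh.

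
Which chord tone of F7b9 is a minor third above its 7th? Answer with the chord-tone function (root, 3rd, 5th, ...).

F7b9 (F dominant seventh flat nine): F-A-C-Eb-Gb.
The 7th is Eb. A minor third above Eb is Gb.
Gb is the chord's 9th.

9th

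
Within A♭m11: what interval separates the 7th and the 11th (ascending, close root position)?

P5

A♭m11: A♭-C♭-E♭-G♭-B♭-D♭.
That puts G♭ below D♭.
Counting 5 letters and 7 half steps from G♭ gives a perfect fifth.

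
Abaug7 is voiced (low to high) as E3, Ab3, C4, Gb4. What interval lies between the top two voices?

diminished fifth

Those voices are C4 and Gb4.
5 letter names make it a fifth; at 6 semitones (a half step narrower than perfect) the quality is diminished.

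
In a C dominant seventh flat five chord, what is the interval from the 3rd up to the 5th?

Spelling the chord: C–E–Gb–Bb.
So we need the interval from E up to Gb.
3 letter names make it a third; at 2 semitones (a whole step narrower than major) the quality is diminished.

diminished 3rd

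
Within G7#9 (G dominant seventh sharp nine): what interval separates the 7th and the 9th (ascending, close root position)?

augmented third

G7#9: G–B–D–F–A#.
The 7th is F and the 9th is A#.
From F to A#: 5 semitones over a third = augmented.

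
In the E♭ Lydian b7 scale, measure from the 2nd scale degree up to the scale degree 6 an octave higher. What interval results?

perfect twelfth

Spelling the E♭ Lydian b7 scale: E♭ F G A B♭ C D♭.
2nd scale degree = F; 6th scale degree (up an octave) = C.
Counting 12 letters and 19 half steps from F gives a perfect twelfth.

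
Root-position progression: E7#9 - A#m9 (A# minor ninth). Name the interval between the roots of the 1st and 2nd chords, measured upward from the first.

The roots are E and A#.
4 letter names make it a fourth; at 6 semitones (a half step wider than perfect) the quality is augmented.

augmented fourth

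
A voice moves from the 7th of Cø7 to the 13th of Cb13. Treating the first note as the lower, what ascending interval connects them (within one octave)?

The 7th of Cø7 is Bb; the 13th of Cb13 is Ab.
From Bb to Ab: 10 semitones over a seventh = minor.

m7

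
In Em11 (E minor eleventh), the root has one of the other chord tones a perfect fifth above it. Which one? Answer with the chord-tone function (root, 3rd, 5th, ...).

Em11 (E minor eleventh): E–G–B–D–F#–A.
The root is E. A perfect fifth above E is B.
B is the chord's 5th.

5th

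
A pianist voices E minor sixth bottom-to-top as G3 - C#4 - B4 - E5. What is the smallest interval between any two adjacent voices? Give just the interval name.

P4

Adjacent intervals: G3→C#4 = augmented fourth; C#4→B4 = minor seventh; B4→E5 = perfect fourth.
The smallest is B4 to E5, a perfect fourth (5 semitones).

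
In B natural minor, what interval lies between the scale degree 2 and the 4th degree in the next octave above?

minor 10th

B natural minor: B C# D E F# G A.
So we need the interval from C# up to E.
From C# to E: 15 semitones over a tenth = minor.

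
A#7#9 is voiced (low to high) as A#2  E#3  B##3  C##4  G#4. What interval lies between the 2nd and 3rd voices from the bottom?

Those voices are E#3 and B##3.
E# up to B## is 8 semitones, a half step wider than a perfect fifth, so the interval is augmented.

augmented 5th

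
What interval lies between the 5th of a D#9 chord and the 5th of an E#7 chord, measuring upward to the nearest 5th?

major second

The 5th of D#9 is A#; the 5th of E#7 is B#.
From A# to B# is 2 semitones, exactly the major second.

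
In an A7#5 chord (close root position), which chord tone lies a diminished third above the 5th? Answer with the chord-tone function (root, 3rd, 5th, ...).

A7#5 (A augmented seventh): A, C♯, E♯, G.
The 5th is E♯. A diminished third above E♯ is G.
G is the chord's 7th.

7th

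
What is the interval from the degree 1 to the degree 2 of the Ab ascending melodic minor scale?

Ab melodic minor: Ab Bb Cb Db Eb F G.
So we need the interval from Ab up to Bb.
From Ab to Bb is 2 semitones, exactly the major second.

major second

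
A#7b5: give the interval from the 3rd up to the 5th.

diminished third

Spelling the chord: A# C## E G#.
The 3rd is C## and the 5th is E.
C## up to E is 2 semitones, a whole step narrower than a major third, so the interval is diminished.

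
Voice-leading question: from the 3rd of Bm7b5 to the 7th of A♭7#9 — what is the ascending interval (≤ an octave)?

Bm7b5 has D as its 3rd, and A♭7#9 has G♭ as its 7th.
4 letter names make it a fourth; at 4 semitones (a half step narrower than perfect) the quality is diminished.

d4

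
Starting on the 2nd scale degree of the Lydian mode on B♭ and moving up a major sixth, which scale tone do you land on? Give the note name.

A

The scale is B♭ C D E F G A.
The 2nd scale degree is C; a major sixth above that is A — scale degree 7.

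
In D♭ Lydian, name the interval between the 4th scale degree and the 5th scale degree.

D♭ lydian: D♭ E♭ F G A♭ B♭ C.
The 4th scale degree is G and the scale degree 5 is A♭.
G up to A♭ is 1 semitone, a half step narrower than a major second, so the interval is minor.

minor 2nd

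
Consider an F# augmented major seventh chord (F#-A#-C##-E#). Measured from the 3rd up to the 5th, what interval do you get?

major 3rd

The 3rd is A# and the 5th is C##.
A# up to C## spans 3 letter names and 4 semitones — a major third.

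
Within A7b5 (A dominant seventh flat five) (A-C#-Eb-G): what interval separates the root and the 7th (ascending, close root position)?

minor seventh

The root is A and the 7th is G.
A up to G is 10 semitones, a half step narrower than a major seventh, so the interval is minor.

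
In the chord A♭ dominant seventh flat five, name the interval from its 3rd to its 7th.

A♭ dominant seventh flat five is spelled A♭, C, E𝄫, G♭.
3rd = C; 7th = G♭.
C up to G♭ is 6 semitones, a half step narrower than a perfect fifth, so the interval is diminished.

diminished fifth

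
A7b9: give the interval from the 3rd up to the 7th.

Spelling the chord: A C♯ E G B♭.
The 3rd is C♯ and the 7th is G.
5 letter names make it a fifth; at 6 semitones (a half step narrower than perfect) the quality is diminished.

d5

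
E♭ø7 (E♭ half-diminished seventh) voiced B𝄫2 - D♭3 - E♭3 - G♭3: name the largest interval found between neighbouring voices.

major third

Adjacent intervals: B𝄫2→D♭3 = major third; D♭3→E♭3 = major second; E♭3→G♭3 = minor third.
The largest is B𝄫2 to D♭3, a major third (4 semitones).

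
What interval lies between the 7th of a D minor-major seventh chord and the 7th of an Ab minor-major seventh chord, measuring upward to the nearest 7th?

diminished 5th

The 7th of D minor-major seventh is C#; the 7th of Ab minor-major seventh is G.
5 letter names make it a fifth; at 6 semitones (a half step narrower than perfect) the quality is diminished.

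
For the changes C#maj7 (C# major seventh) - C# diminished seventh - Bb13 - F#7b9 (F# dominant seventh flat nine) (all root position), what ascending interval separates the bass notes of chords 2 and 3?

diminished seventh

The roots are C# and Bb.
From C# to Bb: 9 semitones over a seventh = diminished.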